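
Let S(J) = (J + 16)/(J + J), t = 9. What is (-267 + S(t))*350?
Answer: -836675/9 ≈ -92964.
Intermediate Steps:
S(J) = (16 + J)/(2*J) (S(J) = (16 + J)/((2*J)) = (16 + J)*(1/(2*J)) = (16 + J)/(2*J))
(-267 + S(t))*350 = (-267 + (½)*(16 + 9)/9)*350 = (-267 + (½)*(⅑)*25)*350 = (-267 + 25/18)*350 = -4781/18*350 = -836675/9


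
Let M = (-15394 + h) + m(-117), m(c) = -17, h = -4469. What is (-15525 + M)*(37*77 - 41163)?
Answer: 1356507170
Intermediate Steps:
M = -19880 (M = (-15394 - 4469) - 17 = -19863 - 17 = -19880)
(-15525 + M)*(37*77 - 41163) = (-15525 - 19880)*(37*77 - 41163) = -35405*(2849 - 41163) = -35405*(-38314) = 1356507170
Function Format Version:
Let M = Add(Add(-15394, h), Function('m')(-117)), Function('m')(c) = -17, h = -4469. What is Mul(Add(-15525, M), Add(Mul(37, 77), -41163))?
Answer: 1356507170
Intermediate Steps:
M = -19880 (M = Add(Add(-15394, -4469), -17) = Add(-19863, -17) = -19880)
Mul(Add(-15525, M), Add(Mul(37, 77), -41163)) = Mul(Add(-15525, -19880), Add(Mul(37, 77), -41163)) = Mul(-35405, Add(2849, -41163)) = Mul(-35405, -38314) = 1356507170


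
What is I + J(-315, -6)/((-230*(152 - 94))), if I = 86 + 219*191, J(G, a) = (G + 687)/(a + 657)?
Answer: 978505674/23345 ≈ 41915.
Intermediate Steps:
J(G, a) = (687 + G)/(657 + a)
I = 41915 (I = 86 + 41829 = 41915)
I + J(-315, -6)/((-230*(152 - 94))) = 41915 + ((687 - 315)/(657 - 6))/((-230*(152 - 94))) = 41915 + (372/651)/((-230*58)) = 41915 + ((1/651)*372)/(-13340) = 41915 + (4/7)*(-1/13340) = 41915 - 1/23345 = 978505674/23345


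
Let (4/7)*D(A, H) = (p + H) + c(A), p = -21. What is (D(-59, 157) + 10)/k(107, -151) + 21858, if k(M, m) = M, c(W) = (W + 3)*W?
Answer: 2344836/107 ≈ 21914.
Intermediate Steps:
c(W) = W*(3 + W) (c(W) = (3 + W)*W = W*(3 + W))
D(A, H) = -147/4 + 7*H/4 + 7*A*(3 + A)/4 (D(A, H) = 7*((-21 + H) + A*(3 + A))/4 = 7*(-21 + H + A*(3 + A))/4 = -147/4 + 7*H/4 + 7*A*(3 + A)/4)
(D(-59, 157) + 10)/k(107, -151) + 21858 = ((-147/4 + (7/4)*157 + (7/4)*(-59)*(3 - 59)) + 10)/107 + 21858 = ((-147/4 + 1099/4 + (7/4)*(-59)*(-56)) + 10)*(1/107) + 21858 = ((-147/4 + 1099/4 + 5782) + 10)*(1/107) + 21858 = (6020 + 10)*(1/107) + 21858 = 6030*(1/107) + 21858 = 6030/107 + 21858 = 2344836/107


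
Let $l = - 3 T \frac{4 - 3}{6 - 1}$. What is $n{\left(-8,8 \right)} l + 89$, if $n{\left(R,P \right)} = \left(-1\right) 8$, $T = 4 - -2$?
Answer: $\frac{589}{5} \approx 117.8$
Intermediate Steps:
$T = 6$ ($T = 4 + 2 = 6$)
$n{\left(R,P \right)} = -8$
$l = - \frac{18}{5}$ ($l = \left(-3\right) 6 \frac{4 - 3}{6 - 1} = - 18 \cdot 1 \cdot \frac{1}{5} = \left(-18\right) \frac{1}{5} = - \frac{18}{5} \approx -3.6$)
$n{\left(-8,8 \right)} l + 89 = \left(-8\right) \left(- \frac{18}{5}\right) + 89 = \frac{144}{5} + 89 = \frac{589}{5}$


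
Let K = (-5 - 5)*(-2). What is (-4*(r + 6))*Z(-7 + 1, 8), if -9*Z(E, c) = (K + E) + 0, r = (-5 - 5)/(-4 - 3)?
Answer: 416/9 ≈ 46.222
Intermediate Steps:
r = 10/7 (r = -10/(-7) = -10*(-⅐) = 10/7 ≈ 1.4286)
K = 20 (K = -10*(-2) = 20)
Z(E, c) = -20/9 - E/9 (Z(E, c) = -((20 + E) + 0)/9 = -(20 + E)/9 = -20/9 - E/9)
(-4*(r + 6))*Z(-7 + 1, 8) = (-4*(10/7 + 6))*(-20/9 - (-7 + 1)/9) = (-4*52/7)*(-20/9 - ⅑*(-6)) = -208*(-20/9 + ⅔)/7 = -208/7*(-14/9) = 416/9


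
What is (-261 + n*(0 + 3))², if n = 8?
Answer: 56169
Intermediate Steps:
(-261 + n*(0 + 3))² = (-261 + 8*(0 + 3))² = (-261 + 8*3)² = (-261 + 24)² = (-237)² = 56169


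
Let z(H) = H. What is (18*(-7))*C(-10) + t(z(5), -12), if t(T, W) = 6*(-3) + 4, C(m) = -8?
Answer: 994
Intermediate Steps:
t(T, W) = -14 (t(T, W) = -18 + 4 = -14)
(18*(-7))*C(-10) + t(z(5), -12) = (18*(-7))*(-8) - 14 = -126*(-8) - 14 = 1008 - 14 = 994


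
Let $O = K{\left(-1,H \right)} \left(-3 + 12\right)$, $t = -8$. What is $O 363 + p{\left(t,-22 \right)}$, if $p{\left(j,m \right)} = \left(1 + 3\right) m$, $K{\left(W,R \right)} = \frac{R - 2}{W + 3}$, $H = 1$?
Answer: $- \frac{3443}{2} \approx -1721.5$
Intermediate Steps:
$K{\left(W,R \right)} = \frac{-2 + R}{3 + W}$
$p{\left(j,m \right)} = 4 m$
$O = - \frac{9}{2}$ ($O = \frac{-2 + 1}{3 - 1} \left(-3 + 12\right) = \frac{1}{2} \left(-1\right) 9 = \left(- \frac{1}{2}\right) 9 = - \frac{9}{2} \approx -4.5$)
$O 363 + p{\left(t,-22 \right)} = \left(- \frac{9}{2}\right) 363 + 4 \left(-22\right) = - \frac{3267}{2} - 88 = - \frac{3443}{2}$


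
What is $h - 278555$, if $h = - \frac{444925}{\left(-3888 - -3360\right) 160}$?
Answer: $- \frac{4706376295}{16896} \approx -2.7855 \cdot 10^{5}$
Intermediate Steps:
$h = \frac{88985}{16896}$ ($h = - \frac{444925}{\left(-3888 + 3360\right) 160} = - \frac{444925}{\left(-528\right) 160} = - \frac{444925}{-84480} = \left(-444925\right) \left(- \frac{1}{84480}\right) = \frac{88985}{16896} \approx 5.2666$)
$h - 278555 = \frac{88985}{16896} - 278555 = - \frac{4706376295}{16896}$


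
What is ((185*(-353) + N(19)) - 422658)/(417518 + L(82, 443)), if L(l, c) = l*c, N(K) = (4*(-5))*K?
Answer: -488343/453844 ≈ -1.0760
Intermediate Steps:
N(K) = -20*K
L(l, c) = c*l
((185*(-353) + N(19)) - 422658)/(417518 + L(82, 443)) = ((185*(-353) - 20*19) - 422658)/(417518 + 443*82) = ((-65305 - 380) - 422658)/(417518 + 36326) = (-65685 - 422658)/453844 = -488343*1/453844 = -488343/453844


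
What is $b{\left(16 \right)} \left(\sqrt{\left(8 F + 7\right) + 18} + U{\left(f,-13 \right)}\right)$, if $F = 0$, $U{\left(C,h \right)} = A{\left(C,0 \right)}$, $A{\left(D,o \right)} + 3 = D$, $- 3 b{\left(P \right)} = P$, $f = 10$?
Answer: $-64$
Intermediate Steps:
$b{\left(P \right)} = - \frac{P}{3}$
$A{\left(D,o \right)} = -3 + D$
$U{\left(C,h \right)} = -3 + C$
$b{\left(16 \right)} \left(\sqrt{\left(8 F + 7\right) + 18} + U{\left(f,-13 \right)}\right) = \left(- \frac{1}{3}\right) 16 \left(\sqrt{\left(8 \cdot 0 + 7\right) + 18} + \left(-3 + 10\right)\right) = - \frac{16 \left(\sqrt{\left(0 + 7\right) + 18} + 7\right)}{3} = - \frac{16 \left(\sqrt{7 + 18} + 7\right)}{3} = - \frac{16 \left(\sqrt{25} + 7\right)}{3} = - \frac{16 \left(5 + 7\right)}{3} = \left(- \frac{16}{3}\right) 12 = -64$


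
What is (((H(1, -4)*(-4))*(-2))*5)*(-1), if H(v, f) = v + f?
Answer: 120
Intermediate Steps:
H(v, f) = f + v
(((H(1, -4)*(-4))*(-2))*5)*(-1) = ((((-4 + 1)*(-4))*(-2))*5)*(-1) = ((-3*(-4)*(-2))*5)*(-1) = ((12*(-2))*5)*(-1) = -24*5*(-1) = -120*(-1) = 120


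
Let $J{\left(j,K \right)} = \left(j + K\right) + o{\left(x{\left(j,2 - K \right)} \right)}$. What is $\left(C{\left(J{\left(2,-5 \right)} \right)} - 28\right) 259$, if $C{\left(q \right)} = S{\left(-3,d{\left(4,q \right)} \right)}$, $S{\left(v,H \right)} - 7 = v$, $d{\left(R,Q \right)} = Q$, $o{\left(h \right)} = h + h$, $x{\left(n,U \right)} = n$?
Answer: $-6216$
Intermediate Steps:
$o{\left(h \right)} = 2 h$
$J{\left(j,K \right)} = K + 3 j$ ($J{\left(j,K \right)} = \left(j + K\right) + 2 j = \left(K + j\right) + 2 j = K + 3 j$)
$S{\left(v,H \right)} = 7 + v$
$C{\left(q \right)} = 4$ ($C{\left(q \right)} = 7 - 3 = 4$)
$\left(C{\left(J{\left(2,-5 \right)} \right)} - 28\right) 259 = \left(4 - 28\right) 259 = \left(-24\right) 259 = -6216$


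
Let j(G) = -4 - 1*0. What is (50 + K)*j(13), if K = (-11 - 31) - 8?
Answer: 0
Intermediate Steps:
K = -50 (K = -42 - 8 = -50)
j(G) = -4 (j(G) = -4 + 0 = -4)
(50 + K)*j(13) = (50 - 50)*(-4) = 0*(-4) = 0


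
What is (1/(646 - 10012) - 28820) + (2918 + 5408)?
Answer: -191946805/9366 ≈ -20494.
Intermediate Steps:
(1/(646 - 10012) - 28820) + (2918 + 5408) = (1/(-9366) - 28820) + 8326 = (-1/9366 - 28820) + 8326 = -269928121/9366 + 8326 = -191946805/9366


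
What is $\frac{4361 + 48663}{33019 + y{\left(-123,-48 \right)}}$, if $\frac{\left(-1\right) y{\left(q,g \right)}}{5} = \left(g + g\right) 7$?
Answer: $\frac{53024}{36379} \approx 1.4575$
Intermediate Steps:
$y{\left(q,g \right)} = - 70 g$ ($y{\left(q,g \right)} = - 5 \left(g + g\right) 7 = - 5 \cdot 2 g 7 = - 5 \cdot 14 g = - 70 g$)
$\frac{4361 + 48663}{33019 + y{\left(-123,-48 \right)}} = \frac{4361 + 48663}{33019 - -3360} = \frac{53024}{33019 + 3360} = \frac{53024}{36379}$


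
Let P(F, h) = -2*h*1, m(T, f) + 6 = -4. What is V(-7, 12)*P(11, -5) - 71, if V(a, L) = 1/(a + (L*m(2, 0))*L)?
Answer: -102747/1447 ≈ -71.007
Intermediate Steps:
m(T, f) = -10 (m(T, f) = -6 - 4 = -10)
P(F, h) = -2*h
V(a, L) = 1/(a - 10*L²) (V(a, L) = 1/(a + (L*(-10))*L) = 1/(a + (-10*L)*L) = 1/(a - 10*L²))
V(-7, 12)*P(11, -5) - 71 = (-2*(-5))/(-7 - 10*12²) - 71 = 10/(-7 - 10*144) - 71 = 10/(-7 - 1440) - 71 = 10/(-1447) - 71 = -1/1447*10 - 71 = -10/1447 - 71 = -102747/1447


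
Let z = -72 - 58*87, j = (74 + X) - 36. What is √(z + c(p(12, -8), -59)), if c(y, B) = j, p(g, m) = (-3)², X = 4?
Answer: 6*I*√141 ≈ 71.246*I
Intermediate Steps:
p(g, m) = 9
j = 42 (j = (74 + 4) - 36 = 78 - 36 = 42)
c(y, B) = 42
z = -5118 (z = -72 - 5046 = -5118)
√(z + c(p(12, -8), -59)) = √(-5118 + 42) = √(-5076) = 6*I*√141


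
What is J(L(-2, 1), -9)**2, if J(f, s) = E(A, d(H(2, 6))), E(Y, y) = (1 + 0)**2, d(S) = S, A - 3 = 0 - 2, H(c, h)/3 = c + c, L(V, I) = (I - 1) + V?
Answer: 1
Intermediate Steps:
L(V, I) = -1 + I + V (L(V, I) = (-1 + I) + V = -1 + I + V)
H(c, h) = 6*c (H(c, h) = 3*(c + c) = 3*(2*c) = 6*c)
A = 1 (A = 3 + (0 - 2) = 3 - 2 = 1)
E(Y, y) = 1 (E(Y, y) = 1**2 = 1)
J(f, s) = 1
J(L(-2, 1), -9)**2 = 1**2 = 1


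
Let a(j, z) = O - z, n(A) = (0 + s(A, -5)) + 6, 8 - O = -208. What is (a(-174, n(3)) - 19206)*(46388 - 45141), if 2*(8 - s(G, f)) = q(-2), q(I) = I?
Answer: -23699235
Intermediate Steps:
s(G, f) = 9 (s(G, f) = 8 - ½*(-2) = 8 + 1 = 9)
O = 216 (O = 8 - 1*(-208) = 8 + 208 = 216)
n(A) = 15 (n(A) = (0 + 9) + 6 = 9 + 6 = 15)
a(j, z) = 216 - z
(a(-174, n(3)) - 19206)*(46388 - 45141) = ((216 - 1*15) - 19206)*(46388 - 45141) = ((216 - 15) - 19206)*1247 = (201 - 19206)*1247 = -19005*1247 = -23699235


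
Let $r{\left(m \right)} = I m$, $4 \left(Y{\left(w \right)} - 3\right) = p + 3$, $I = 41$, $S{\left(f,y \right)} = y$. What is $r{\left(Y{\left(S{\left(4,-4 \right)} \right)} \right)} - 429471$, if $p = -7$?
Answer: $-429389$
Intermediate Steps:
$Y{\left(w \right)} = 2$ ($Y{\left(w \right)} = 3 + \frac{-7 + 3}{4} = 3 + \frac{1}{4} \left(-4\right) = 3 - 1 = 2$)
$r{\left(m \right)} = 41 m$
$r{\left(Y{\left(S{\left(4,-4 \right)} \right)} \right)} - 429471 = 41 \cdot 2 - 429471 = 82 - 429471 = -429389$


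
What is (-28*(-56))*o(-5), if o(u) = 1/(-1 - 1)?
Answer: -784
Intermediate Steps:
o(u) = -½ (o(u) = 1/(-2) = -½)
(-28*(-56))*o(-5) = -28*(-56)*(-½) = 1568*(-½) = -784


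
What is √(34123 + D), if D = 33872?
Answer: 3*√7555 ≈ 260.76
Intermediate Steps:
√(34123 + D) = √(34123 + 33872) = √67995 = 3*√7555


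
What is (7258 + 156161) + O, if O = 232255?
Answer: 395674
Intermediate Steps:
(7258 + 156161) + O = (7258 + 156161) + 232255 = 163419 + 232255 = 395674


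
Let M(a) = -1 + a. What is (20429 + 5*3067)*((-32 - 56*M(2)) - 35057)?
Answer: -1256925780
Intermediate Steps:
(20429 + 5*3067)*((-32 - 56*M(2)) - 35057) = (20429 + 5*3067)*((-32 - 56*(-1 + 2)) - 35057) = (20429 + 15335)*((-32 - 56*1) - 35057) = 35764*((-32 - 56) - 35057) = 35764*(-88 - 35057) = 35764*(-35145) = -1256925780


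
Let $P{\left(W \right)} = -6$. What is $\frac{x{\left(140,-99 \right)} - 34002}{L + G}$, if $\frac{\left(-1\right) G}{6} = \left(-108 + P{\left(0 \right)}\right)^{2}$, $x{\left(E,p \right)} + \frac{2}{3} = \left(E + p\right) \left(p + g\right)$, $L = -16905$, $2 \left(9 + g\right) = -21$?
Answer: $\frac{233167}{569286} \approx 0.40958$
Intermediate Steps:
$g = - \frac{39}{2}$ ($g = -9 + \frac{1}{2} \left(-21\right) = -9 - \frac{21}{2} = - \frac{39}{2} \approx -19.5$)
$x{\left(E,p \right)} = - \frac{2}{3} + \left(- \frac{39}{2} + p\right) \left(E + p\right)$ ($x{\left(E,p \right)} = - \frac{2}{3} + \left(E + p\right) \left(p - \frac{39}{2}\right) = - \frac{2}{3} + \left(E + p\right) \left(- \frac{39}{2} + p\right) = - \frac{2}{3} + \left(- \frac{39}{2} + p\right) \left(E + p\right)$)
$G = -77976$ ($G = - 6 \left(-108 - 6\right)^{2} = - 6 \left(-114\right)^{2} = \left(-6\right) 12996 = -77976$)
$\frac{x{\left(140,-99 \right)} - 34002}{L + G} = \frac{\left(- \frac{2}{3} + \left(-99\right)^{2} - 2730 - - \frac{3861}{2} + 140 \left(-99\right)\right) - 34002}{-16905 - 77976} = \frac{\left(- \frac{2}{3} + 9801 - 2730 + \frac{3861}{2} - 13860\right) - 34002}{-94881} = \left(- \frac{29155}{6} - 34002\right) \left(- \frac{1}{94881}\right) = \left(- \frac{233167}{6}\right) \left(- \frac{1}{94881}\right) = \frac{233167}{569286}$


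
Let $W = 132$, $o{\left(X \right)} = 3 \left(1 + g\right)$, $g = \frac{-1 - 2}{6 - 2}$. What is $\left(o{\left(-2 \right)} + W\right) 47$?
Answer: $\frac{24957}{4} \approx 6239.3$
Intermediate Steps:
$g = - \frac{3}{4} \approx -0.75$
$o{\left(X \right)} = \frac{3}{4}$ ($o{\left(X \right)} = 3 \left(1 - \frac{3}{4}\right) = 3 \cdot \frac{1}{4} = \frac{3}{4}$)
$\left(o{\left(-2 \right)} + W\right) 47 = \left(\frac{3}{4} + 132\right) 47 = \frac{531}{4} \cdot 47 = \frac{24957}{4}$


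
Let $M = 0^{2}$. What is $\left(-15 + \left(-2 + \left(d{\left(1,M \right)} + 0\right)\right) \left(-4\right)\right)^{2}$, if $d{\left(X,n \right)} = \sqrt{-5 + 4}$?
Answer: $33 + 56 i \approx 33.0 + 56.0 i$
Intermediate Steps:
$M = 0$
$d{\left(X,n \right)} = i$ ($d{\left(X,n \right)} = \sqrt{-1} = i$)
$\left(-15 + \left(-2 + \left(d{\left(1,M \right)} + 0\right)\right) \left(-4\right)\right)^{2} = \left(-15 + \left(-2 + \left(i + 0\right)\right) \left(-4\right)\right)^{2} = \left(-15 + \left(-2 + i\right) \left(-4\right)\right)^{2} = \left(-15 + \left(8 - 4 i\right)\right)^{2} = \left(-7 - 4 i\right)^{2}$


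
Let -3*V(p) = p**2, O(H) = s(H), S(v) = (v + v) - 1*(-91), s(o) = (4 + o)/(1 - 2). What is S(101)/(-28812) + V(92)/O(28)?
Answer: 846655/9604 ≈ 88.156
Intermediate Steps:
s(o) = -4 - o (s(o) = (4 + o)/(-1) = (4 + o)*(-1) = -4 - o)
S(v) = 91 + 2*v (S(v) = 2*v + 91 = 91 + 2*v)
O(H) = -4 - H
V(p) = -p**2/3
S(101)/(-28812) + V(92)/O(28) = (91 + 2*101)/(-28812) + (-1/3*92**2)/(-4 - 1*28) = (91 + 202)*(-1/28812) + (-1/3*8464)/(-4 - 28) = 293*(-1/28812) - 8464/3/(-32) = -293/28812 - 8464/3*(-1/32) = -293/28812 + 529/6 = 846655/9604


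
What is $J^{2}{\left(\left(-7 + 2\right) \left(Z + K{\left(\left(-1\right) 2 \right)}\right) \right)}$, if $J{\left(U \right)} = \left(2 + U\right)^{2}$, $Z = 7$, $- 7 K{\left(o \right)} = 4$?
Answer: $\frac{1982119441}{2401} \approx 8.2554 \cdot 10^{5}$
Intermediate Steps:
$K{\left(o \right)} = - \frac{4}{7}$ ($K{\left(o \right)} = \left(- \frac{1}{7}\right) 4 = - \frac{4}{7}$)
$J^{2}{\left(\left(-7 + 2\right) \left(Z + K{\left(\left(-1\right) 2 \right)}\right) \right)} = \left(\left(2 + \left(-7 + 2\right) \left(7 - \frac{4}{7}\right)\right)^{2}\right)^{2} = \left(\left(2 - \frac{225}{7}\right)^{2}\right)^{2} = \left(\left(- \frac{211}{7}\right)^{2}\right)^{2} = \left(\frac{44521}{49}\right)^{2} = \frac{1982119441}{2401}$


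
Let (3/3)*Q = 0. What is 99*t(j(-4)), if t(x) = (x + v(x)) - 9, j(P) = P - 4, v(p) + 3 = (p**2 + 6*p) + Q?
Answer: -396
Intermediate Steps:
Q = 0
v(p) = -3 + p**2 + 6*p (v(p) = -3 + ((p**2 + 6*p) + 0) = -3 + (p**2 + 6*p) = -3 + p**2 + 6*p)
j(P) = -4 + P
t(x) = -12 + x**2 + 7*x (t(x) = (x + (-3 + x**2 + 6*x)) - 9 = (-3 + x**2 + 7*x) - 9 = -12 + x**2 + 7*x)
99*t(j(-4)) = 99*(-12 + (-4 - 4)**2 + 7*(-4 - 4)) = 99*(-12 + (-8)**2 + 7*(-8)) = 99*(-12 + 64 - 56) = 99*(-4) = -396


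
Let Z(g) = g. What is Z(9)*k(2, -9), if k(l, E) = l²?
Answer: 36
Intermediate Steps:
Z(9)*k(2, -9) = 9*2² = 9*4 = 36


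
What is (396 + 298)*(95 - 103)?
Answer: -5552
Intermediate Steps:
(396 + 298)*(95 - 103) = 694*(-8) = -5552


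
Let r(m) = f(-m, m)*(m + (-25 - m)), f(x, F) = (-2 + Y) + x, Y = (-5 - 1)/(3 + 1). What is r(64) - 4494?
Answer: -5613/2 ≈ -2806.5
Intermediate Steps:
Y = -3/2 (Y = -6/4 = -6*¼ = -3/2 ≈ -1.5000)
f(x, F) = -7/2 + x (f(x, F) = (-2 - 3/2) + x = -7/2 + x)
r(m) = 175/2 + 25*m (r(m) = (-7/2 - m)*(m + (-25 - m)) = (-7/2 - m)*(-25) = 175/2 + 25*m)
r(64) - 4494 = (175/2 + 25*64) - 4494 = (175/2 + 1600) - 4494 = 3375/2 - 4494 = -5613/2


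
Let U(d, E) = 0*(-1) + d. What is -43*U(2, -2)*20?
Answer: -1720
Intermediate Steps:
U(d, E) = d (U(d, E) = 0 + d = d)
-43*U(2, -2)*20 = -43*2*20 = -86*20 = -1720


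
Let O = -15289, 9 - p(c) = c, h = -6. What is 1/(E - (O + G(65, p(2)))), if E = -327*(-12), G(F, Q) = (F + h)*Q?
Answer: 1/18800 ≈ 5.3191e-5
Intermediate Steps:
p(c) = 9 - c
G(F, Q) = Q*(-6 + F) (G(F, Q) = (F - 6)*Q = (-6 + F)*Q = Q*(-6 + F))
E = 3924
1/(E - (O + G(65, p(2)))) = 1/(3924 - (-15289 + (9 - 1*2)*(-6 + 65))) = 1/(3924 - (-15289 + (9 - 2)*59)) = 1/(3924 - (-15289 + 7*59)) = 1/(3924 - (-15289 + 413)) = 1/(3924 - 1*(-14876)) = 1/(3924 + 14876) = 1/18800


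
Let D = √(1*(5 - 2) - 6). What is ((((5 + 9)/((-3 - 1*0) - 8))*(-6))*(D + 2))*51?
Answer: 8568/11 + 4284*I*√3/11 ≈ 778.91 + 674.55*I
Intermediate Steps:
D = I*√3 (D = √(1*3 - 6) = √(3 - 6) = √(-3) = I*√3 ≈ 1.732*I)
((((5 + 9)/((-3 - 1*0) - 8))*(-6))*(D + 2))*51 = ((((5 + 9)/((-3 - 1*0) - 8))*(-6))*(I*√3 + 2))*51 = (((14/((-3 + 0) - 8))*(-6))*(2 + I*√3))*51 = (((14/(-3 - 8))*(-6))*(2 + I*√3))*51 = (((14/(-11))*(-6))*(2 + I*√3))*51 = (((14*(-1/11))*(-6))*(2 + I*√3))*51 = ((-14/11*(-6))*(2 + I*√3))*51 = (84*(2 + I*√3)/11)*51 = (168/11 + 84*I*√3/11)*51 = 8568/11 + 4284*I*√3/11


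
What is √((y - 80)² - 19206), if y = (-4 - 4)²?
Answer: 5*I*√758 ≈ 137.66*I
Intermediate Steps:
y = 64 (y = (-8)² = 64)
√((y - 80)² - 19206) = √((64 - 80)² - 19206) = √((-16)² - 19206) = √(256 - 19206) = √(-18950) = 5*I*√758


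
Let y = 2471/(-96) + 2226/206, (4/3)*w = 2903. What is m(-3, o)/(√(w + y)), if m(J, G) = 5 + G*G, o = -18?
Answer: 1316*√13213447494/21380983 ≈ 7.0752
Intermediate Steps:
w = 8709/4 (w = (¾)*2903 = 8709/4 ≈ 2177.3)
y = -147665/9888 (y = 2471*(-1/96) + 2226*(1/206) = -2471/96 + 1113/103 = -147665/9888 ≈ -14.934)
m(J, G) = 5 + G²
m(-3, o)/(√(w + y)) = (5 + (-18)²)/(√(8709/4 - 147665/9888)) = (5 + 324)/(√(21380983/9888)) = 329/((√13213447494/2472)) = 329*(4*√13213447494/21380983) = 1316*√13213447494/21380983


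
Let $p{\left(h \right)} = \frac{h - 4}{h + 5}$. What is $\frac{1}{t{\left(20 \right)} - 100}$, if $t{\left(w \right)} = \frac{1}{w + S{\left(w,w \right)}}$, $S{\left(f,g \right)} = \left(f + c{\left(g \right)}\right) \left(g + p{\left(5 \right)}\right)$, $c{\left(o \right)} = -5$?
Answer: $- \frac{643}{64298} \approx -0.01$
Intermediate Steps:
$p{\left(h \right)} = \frac{-4 + h}{5 + h}$
$S{\left(f,g \right)} = \left(-5 + f\right) \left(\frac{1}{10} + g\right)$ ($S{\left(f,g \right)} = \left(f - 5\right) \left(g + \frac{-4 + 5}{5 + 5}\right) = \left(-5 + f\right) \left(g + \frac{1}{10} \cdot 1\right) = \left(-5 + f\right) \left(g + \frac{1}{10}\right) = \left(-5 + f\right) \left(\frac{1}{10} + g\right)$)
$t{\left(w \right)} = \frac{1}{- \frac{1}{2} + w^{2} - \frac{39 w}{10}}$ ($t{\left(w \right)} = \frac{1}{w + \left(- \frac{1}{2} - 5 w + \frac{w}{10} + w w\right)} = \frac{1}{w + \left(- \frac{1}{2} - 5 w + \frac{w}{10} + w^{2}\right)} = \frac{1}{w - \left(\frac{1}{2} - w^{2} + \frac{49 w}{10}\right)} = \frac{1}{- \frac{1}{2} + w^{2} - \frac{39 w}{10}}$)
$\frac{1}{t{\left(20 \right)} - 100} = \frac{1}{\frac{10}{-5 - 780 + 10 \cdot 20^{2}} - 100} = \frac{1}{\frac{10}{-5 - 780 + 10 \cdot 400} - 100} = \frac{1}{\frac{10}{-5 - 780 + 4000} - 100} = \frac{1}{\frac{10}{3215} - 100} = \frac{1}{10 \cdot \frac{1}{3215} - 100} = \frac{1}{\frac{2}{643} - 100} = \frac{1}{- \frac{64298}{643}} = - \frac{643}{64298}$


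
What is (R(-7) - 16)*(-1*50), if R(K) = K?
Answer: 1150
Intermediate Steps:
(R(-7) - 16)*(-1*50) = (-7 - 16)*(-1*50) = -23*(-50) = 1150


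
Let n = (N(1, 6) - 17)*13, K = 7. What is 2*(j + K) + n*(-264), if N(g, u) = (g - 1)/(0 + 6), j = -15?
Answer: 58328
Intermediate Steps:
N(g, u) = -1/6 + g/6 (N(g, u) = (-1 + g)/6 = (-1 + g)*(1/6) = -1/6 + g/6)
n = -221 (n = ((-1/6 + (1/6)*1) - 17)*13 = ((-1/6 + 1/6) - 17)*13 = (0 - 17)*13 = -17*13 = -221)
2*(j + K) + n*(-264) = 2*(-15 + 7) - 221*(-264) = 2*(-8) + 58344 = -16 + 58344 = 58328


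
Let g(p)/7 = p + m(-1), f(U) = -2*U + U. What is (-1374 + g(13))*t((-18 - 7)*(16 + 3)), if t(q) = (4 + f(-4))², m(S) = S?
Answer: -82560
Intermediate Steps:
f(U) = -U
g(p) = -7 + 7*p (g(p) = 7*(p - 1) = 7*(-1 + p) = -7 + 7*p)
t(q) = 64 (t(q) = (4 - 1*(-4))² = (4 + 4)² = 8² = 64)
(-1374 + g(13))*t((-18 - 7)*(16 + 3)) = (-1374 + (-7 + 7*13))*64 = (-1374 + (-7 + 91))*64 = (-1374 + 84)*64 = -1290*64 = -82560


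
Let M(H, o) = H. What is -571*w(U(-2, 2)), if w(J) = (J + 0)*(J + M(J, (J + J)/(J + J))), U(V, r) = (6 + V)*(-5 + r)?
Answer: -164448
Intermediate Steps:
U(V, r) = (-5 + r)*(6 + V)
w(J) = 2*J**2 (w(J) = (J + 0)*(J + J) = J*(2*J) = 2*J**2)
-571*w(U(-2, 2)) = -1142*(-30 - 5*(-2) + 6*2 - 2*2)**2 = -1142*(-30 + 10 + 12 - 4)**2 = -1142*(-12)**2 = -1142*144 = -571*288 = -164448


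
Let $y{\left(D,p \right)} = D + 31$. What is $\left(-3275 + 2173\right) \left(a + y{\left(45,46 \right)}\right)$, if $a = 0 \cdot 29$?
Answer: $-83752$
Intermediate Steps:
$a = 0$
$y{\left(D,p \right)} = 31 + D$
$\left(-3275 + 2173\right) \left(a + y{\left(45,46 \right)}\right) = \left(-3275 + 2173\right) \left(0 + \left(31 + 45\right)\right) = - 1102 \left(0 + 76\right) = \left(-1102\right) 76 = -83752$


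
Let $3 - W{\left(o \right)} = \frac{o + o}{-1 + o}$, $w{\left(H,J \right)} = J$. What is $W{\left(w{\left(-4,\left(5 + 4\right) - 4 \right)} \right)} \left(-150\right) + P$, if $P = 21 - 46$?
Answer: $-100$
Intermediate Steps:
$P = -25$
$W{\left(o \right)} = 3 - \frac{2 o}{-1 + o}$ ($W{\left(o \right)} = 3 - \frac{o + o}{-1 + o} = 3 - \frac{2 o}{-1 + o}$)
$W{\left(w{\left(-4,\left(5 + 4\right) - 4 \right)} \right)} \left(-150\right) + P = \frac{-3 + \left(\left(5 + 4\right) - 4\right)}{-1 + \left(\left(5 + 4\right) - 4\right)} \left(-150\right) - 25 = \frac{-3 + \left(9 - 4\right)}{-1 + \left(9 - 4\right)} \left(-150\right) - 25 = \frac{-3 + 5}{-1 + 5} \left(-150\right) - 25 = \frac{1}{4} \cdot 2 \left(-150\right) - 25 = \frac{1}{2} \left(-150\right) - 25 = -75 - 25 = -100$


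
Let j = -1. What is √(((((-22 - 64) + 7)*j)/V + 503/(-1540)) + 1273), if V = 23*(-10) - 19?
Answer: √46772310422145/191730 ≈ 35.670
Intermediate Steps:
V = -249 (V = -230 - 19 = -249)
√(((((-22 - 64) + 7)*j)/V + 503/(-1540)) + 1273) = √(((((-22 - 64) + 7)*(-1))/(-249) + 503/(-1540)) + 1273) = √((((-86 + 7)*(-1))*(-1/249) + 503*(-1/1540)) + 1273) = √((-79*(-1)*(-1/249) - 503/1540) + 1273) = √((79*(-1/249) - 503/1540) + 1273) = √((-79/249 - 503/1540) + 1273) = √(-246907/383460 + 1273) = √(487897673/383460) = √46772310422145/191730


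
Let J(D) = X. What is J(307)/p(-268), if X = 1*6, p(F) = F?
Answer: -3/134 ≈ -0.022388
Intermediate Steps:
X = 6
J(D) = 6
J(307)/p(-268) = 6/(-268) = 6*(-1/268) = -3/134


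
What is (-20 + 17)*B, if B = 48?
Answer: -144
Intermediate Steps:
(-20 + 17)*B = (-20 + 17)*48 = -3*48 = -144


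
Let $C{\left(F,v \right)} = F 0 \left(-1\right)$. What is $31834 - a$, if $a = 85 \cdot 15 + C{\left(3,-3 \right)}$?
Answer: $30559$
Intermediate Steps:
$C{\left(F,v \right)} = 0$ ($C{\left(F,v \right)} = F 0 = 0$)
$a = 1275$ ($a = 85 \cdot 15 + 0 = 1275 + 0 = 1275$)
$31834 - a = 31834 - 1275 = 30559$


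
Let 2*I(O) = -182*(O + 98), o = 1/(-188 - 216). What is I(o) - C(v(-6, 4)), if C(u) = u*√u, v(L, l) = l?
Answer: -3606013/404 ≈ -8925.8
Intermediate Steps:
o = -1/404 (o = 1/(-404) = -1/404 ≈ -0.0024752)
C(u) = u^(3/2)
I(O) = -8918 - 91*O (I(O) = (-182*(O + 98))/2 = (-182*(98 + O))/2 = (-17836 - 182*O)/2 = -8918 - 91*O)
I(o) - C(v(-6, 4)) = (-8918 - 91*(-1/404)) - 4^(3/2) = (-8918 + 91/404) - 1*8 = -3602781/404 - 8 = -3606013/404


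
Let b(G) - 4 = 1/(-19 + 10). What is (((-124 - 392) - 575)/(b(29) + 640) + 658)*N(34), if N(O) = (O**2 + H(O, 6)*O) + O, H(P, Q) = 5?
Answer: 1034495152/1159 ≈ 8.9258e+5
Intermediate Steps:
b(G) = 35/9 (b(G) = 4 + 1/(-19 + 10) = 4 + 1/(-9) = 4 - 1/9 = 35/9)
N(O) = O**2 + 6*O (N(O) = (O**2 + 5*O) + O = O**2 + 6*O)
(((-124 - 392) - 575)/(b(29) + 640) + 658)*N(34) = (((-124 - 392) - 575)/(35/9 + 640) + 658)*(34*(6 + 34)) = ((-516 - 575)/(5795/9) + 658)*(34*40) = (-1091*9/5795 + 658)*1360 = (-9819/5795 + 658)*1360 = (3803291/5795)*1360 = 1034495152/1159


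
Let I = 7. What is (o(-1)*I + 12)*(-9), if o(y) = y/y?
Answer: -171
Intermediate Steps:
o(y) = 1
(o(-1)*I + 12)*(-9) = (1*7 + 12)*(-9) = (7 + 12)*(-9) = 19*(-9) = -171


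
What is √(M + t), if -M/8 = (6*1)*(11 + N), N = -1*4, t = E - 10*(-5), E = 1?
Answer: I*√285 ≈ 16.882*I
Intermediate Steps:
t = 51 (t = 1 - 10*(-5) = 1 + 50 = 51)
N = -4
M = -336 (M = -8*6*1*(11 - 4) = -48*7 = -8*42 = -336)
√(M + t) = √(-336 + 51) = √(-285) = I*√285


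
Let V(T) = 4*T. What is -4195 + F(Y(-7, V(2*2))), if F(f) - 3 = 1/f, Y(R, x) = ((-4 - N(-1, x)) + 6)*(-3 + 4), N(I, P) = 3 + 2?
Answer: -12577/3 ≈ -4192.3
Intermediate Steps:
N(I, P) = 5
Y(R, x) = -3 (Y(R, x) = ((-4 - 1*5) + 6)*(-3 + 4) = ((-4 - 5) + 6)*1 = (-9 + 6)*1 = -3*1 = -3)
F(f) = 3 + 1/f
-4195 + F(Y(-7, V(2*2))) = -4195 + (3 + 1/(-3)) = -4195 + (3 - ⅓) = -4195 + 8/3 = -12577/3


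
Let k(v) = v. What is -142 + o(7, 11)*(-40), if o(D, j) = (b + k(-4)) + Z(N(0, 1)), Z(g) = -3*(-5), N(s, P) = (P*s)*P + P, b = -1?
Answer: -542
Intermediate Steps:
N(s, P) = P + s*P² (N(s, P) = s*P² + P = P + s*P²)
Z(g) = 15
o(D, j) = 10 (o(D, j) = (-1 - 4) + 15 = -5 + 15 = 10)
-142 + o(7, 11)*(-40) = -142 + 10*(-40) = -142 - 400 = -542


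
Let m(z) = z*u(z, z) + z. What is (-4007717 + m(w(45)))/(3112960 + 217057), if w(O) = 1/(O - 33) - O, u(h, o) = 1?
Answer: -24046841/19980102 ≈ -1.2035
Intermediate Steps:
w(O) = 1/(-33 + O) - O
m(z) = 2*z (m(z) = z*1 + z = z + z = 2*z)
(-4007717 + m(w(45)))/(3112960 + 217057) = (-4007717 + 2*((1 - 1*45² + 33*45)/(-33 + 45)))/(3112960 + 217057) = (-4007717 + 2*((1 - 1*2025 + 1485)/12))/3330017 = (-4007717 + 2*((1 - 2025 + 1485)/12))*(1/3330017) = (-4007717 + 2*((1/12)*(-539)))*(1/3330017) = (-4007717 + 2*(-539/12))*(1/3330017) = (-4007717 - 539/6)*(1/3330017) = -24046841/6*1/3330017 = -24046841/19980102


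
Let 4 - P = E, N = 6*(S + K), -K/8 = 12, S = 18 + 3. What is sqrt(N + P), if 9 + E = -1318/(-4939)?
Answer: I*sqrt(10666565679)/4939 ≈ 20.911*I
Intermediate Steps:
S = 21
K = -96 (K = -8*12 = -96)
N = -450 (N = 6*(21 - 96) = 6*(-75) = -450)
E = -43133/4939 (E = -9 - 1318/(-4939) = -9 - 1318*(-1/4939) = -9 + 1318/4939 = -43133/4939 ≈ -8.7331)
P = 62889/4939 (P = 4 - 1*(-43133/4939) = 4 + 43133/4939 = 62889/4939 ≈ 12.733)
sqrt(N + P) = sqrt(-450 + 62889/4939) = sqrt(-2159661/4939) = I*sqrt(10666565679)/4939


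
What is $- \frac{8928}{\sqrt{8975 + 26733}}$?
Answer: $- \frac{4464 \sqrt{8927}}{8927} \approx -47.247$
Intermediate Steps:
$- \frac{8928}{\sqrt{8975 + 26733}} = - \frac{8928}{\sqrt{35708}} = - \frac{8928}{2 \sqrt{8927}} = - 8928 \frac{\sqrt{8927}}{17854} = - \frac{4464 \sqrt{8927}}{8927}$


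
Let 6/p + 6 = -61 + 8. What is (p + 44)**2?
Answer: 6708100/3481 ≈ 1927.1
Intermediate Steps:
p = -6/59 (p = 6/(-6 + (-61 + 8)) = 6/(-6 - 53) = 6/(-59) = 6*(-1/59) = -6/59 ≈ -0.10169)
(p + 44)**2 = (-6/59 + 44)**2 = (2590/59)**2 = 6708100/3481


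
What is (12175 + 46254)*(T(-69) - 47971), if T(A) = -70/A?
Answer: -193395841541/69 ≈ -2.8028e+9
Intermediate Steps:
(12175 + 46254)*(T(-69) - 47971) = (12175 + 46254)*(-70/(-69) - 47971) = 58429*(-70*(-1/69) - 47971) = 58429*(70/69 - 47971) = 58429*(-3309929/69) = -193395841541/69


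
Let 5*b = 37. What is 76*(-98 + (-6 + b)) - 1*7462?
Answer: -74018/5 ≈ -14804.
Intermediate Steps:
b = 37/5 (b = (⅕)*37 = 37/5 ≈ 7.4000)
76*(-98 + (-6 + b)) - 1*7462 = 76*(-98 + (-6 + 37/5)) - 1*7462 = 76*(-98 + 7/5) - 7462 = 76*(-483/5) - 7462 = -36708/5 - 7462 = -74018/5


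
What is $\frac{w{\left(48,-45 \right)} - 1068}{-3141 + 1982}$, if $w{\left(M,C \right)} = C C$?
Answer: $- \frac{957}{1159} \approx -0.82571$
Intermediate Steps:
$w{\left(M,C \right)} = C^{2}$
$\frac{w{\left(48,-45 \right)} - 1068}{-3141 + 1982} = \frac{\left(-45\right)^{2} - 1068}{-3141 + 1982} = \frac{2025 - 1068}{-1159} = 957 \left(- \frac{1}{1159}\right) = - \frac{957}{1159}$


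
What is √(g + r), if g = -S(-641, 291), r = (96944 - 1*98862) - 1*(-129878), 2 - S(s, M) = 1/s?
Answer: 3*√5841723373/641 ≈ 357.71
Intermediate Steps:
S(s, M) = 2 - 1/s
r = 127960 (r = (96944 - 98862) + 129878 = -1918 + 129878 = 127960)
g = -1283/641 (g = -(2 - 1/(-641)) = -(2 - 1*(-1/641)) = -(2 + 1/641) = -1*1283/641 = -1283/641 ≈ -2.0016)
√(g + r) = √(-1283/641 + 127960) = √(82021077/641) = 3*√5841723373/641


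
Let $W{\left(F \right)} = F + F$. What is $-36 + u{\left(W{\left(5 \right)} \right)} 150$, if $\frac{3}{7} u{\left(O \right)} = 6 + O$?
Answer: $5564$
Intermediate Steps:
$W{\left(F \right)} = 2 F$
$u{\left(O \right)} = 14 + \frac{7 O}{3}$ ($u{\left(O \right)} = \frac{7 \left(6 + O\right)}{3} = 14 + \frac{7 O}{3}$)
$-36 + u{\left(W{\left(5 \right)} \right)} 150 = -36 + \left(14 + \frac{7 \cdot 2 \cdot 5}{3}\right) 150 = -36 + \left(14 + \frac{7}{3} \cdot 10\right) 150 = -36 + \left(14 + \frac{70}{3}\right) 150 = -36 + \frac{112}{3} \cdot 150 = -36 + 5600 = 5564$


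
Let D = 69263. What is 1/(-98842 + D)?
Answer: -1/29579 ≈ -3.3808e-5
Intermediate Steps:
1/(-98842 + D) = 1/(-98842 + 69263) = 1/(-29579) = -1/29579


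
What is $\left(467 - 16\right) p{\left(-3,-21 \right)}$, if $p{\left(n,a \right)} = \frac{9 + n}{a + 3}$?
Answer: $- \frac{451}{3} \approx -150.33$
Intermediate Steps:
$p{\left(n,a \right)} = \frac{9 + n}{3 + a}$
$\left(467 - 16\right) p{\left(-3,-21 \right)} = \left(467 - 16\right) \frac{9 - 3}{3 - 21} = 451 \frac{1}{-18} \cdot 6 = 451 \left(\left(- \frac{1}{18}\right) 6\right) = 451 \left(- \frac{1}{3}\right) = - \frac{451}{3}$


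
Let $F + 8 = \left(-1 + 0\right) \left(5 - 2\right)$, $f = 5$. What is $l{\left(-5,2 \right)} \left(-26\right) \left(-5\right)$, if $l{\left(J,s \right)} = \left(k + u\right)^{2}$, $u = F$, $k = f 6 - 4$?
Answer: $29250$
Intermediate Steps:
$k = 26$ ($k = 5 \cdot 6 - 4 = 30 - 4 = 26$)
$F = -11$ ($F = -8 + \left(-1 + 0\right) \left(5 - 2\right) = -8 - 3 = -11$)
$u = -11$
$l{\left(J,s \right)} = 225$ ($l{\left(J,s \right)} = \left(26 - 11\right)^{2} = 15^{2} = 225$)
$l{\left(-5,2 \right)} \left(-26\right) \left(-5\right) = 225 \left(-26\right) \left(-5\right) = \left(-5850\right) \left(-5\right) = 29250$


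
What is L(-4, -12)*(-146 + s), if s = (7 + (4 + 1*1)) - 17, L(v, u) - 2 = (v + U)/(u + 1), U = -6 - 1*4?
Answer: -5436/11 ≈ -494.18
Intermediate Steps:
U = -10 (U = -6 - 4 = -10)
L(v, u) = 2 + (-10 + v)/(1 + u) (L(v, u) = 2 + (v - 10)/(u + 1) = 2 + (-10 + v)/(1 + u))
s = -5 (s = (7 + (4 + 1)) - 17 = (7 + 5) - 17 = 12 - 17 = -5)
L(-4, -12)*(-146 + s) = ((-8 - 4 + 2*(-12))/(1 - 12))*(-146 - 5) = ((-8 - 4 - 24)/(-11))*(-151) = -1/11*(-36)*(-151) = (36/11)*(-151) = -5436/11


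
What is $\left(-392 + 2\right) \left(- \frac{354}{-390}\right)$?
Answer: $-354$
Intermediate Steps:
$\left(-392 + 2\right) \left(- \frac{354}{-390}\right) = - 390 \left(\left(-354\right) \left(- \frac{1}{390}\right)\right) = \left(-390\right) \frac{59}{65} = -354$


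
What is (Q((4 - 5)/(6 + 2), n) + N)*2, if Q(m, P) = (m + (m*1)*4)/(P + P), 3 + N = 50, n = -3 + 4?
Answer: 747/8 ≈ 93.375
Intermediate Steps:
n = 1
N = 47 (N = -3 + 50 = 47)
Q(m, P) = 5*m/(2*P) (Q(m, P) = (m + m*4)/((2*P)) = (m + 4*m)*(1/(2*P)) = (5*m)*(1/(2*P)) = 5*m/(2*P))
(Q((4 - 5)/(6 + 2), n) + N)*2 = ((5/2)*((4 - 5)/(6 + 2))/1 + 47)*2 = ((5/2)*(-1/8)*1 + 47)*2 = ((5/2)*(-1*⅛)*1 + 47)*2 = ((5/2)*(-⅛)*1 + 47)*2 = (-5/16 + 47)*2 = (747/16)*2 = 747/8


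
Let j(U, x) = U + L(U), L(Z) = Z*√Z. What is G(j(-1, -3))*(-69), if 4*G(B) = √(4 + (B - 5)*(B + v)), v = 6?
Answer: -69*√(-27 + I)/4 ≈ -1.6596 - 89.649*I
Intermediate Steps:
L(Z) = Z^(3/2)
j(U, x) = U + U^(3/2)
G(B) = √(4 + (-5 + B)*(6 + B))/4 (G(B) = √(4 + (B - 5)*(B + 6))/4 = √(4 + (-5 + B)*(6 + B))/4)
G(j(-1, -3))*(-69) = (√(-26 + (-1 + (-1)^(3/2)) + (-1 + (-1)^(3/2))²)/4)*(-69) = (√(-26 + (-1 - I) + (-1 - I)²)/4)*(-69) = (√(-27 + (-1 - I)² - I)/4)*(-69) = -69*√(-27 + (-1 - I)² - I)/4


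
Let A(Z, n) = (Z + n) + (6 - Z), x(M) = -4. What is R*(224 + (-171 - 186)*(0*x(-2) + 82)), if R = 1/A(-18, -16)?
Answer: 2905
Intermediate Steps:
A(Z, n) = 6 + n
R = -⅒ (R = 1/(6 - 16) = 1/(-10) = -⅒ ≈ -0.10000)
R*(224 + (-171 - 186)*(0*x(-2) + 82)) = -(224 + (-171 - 186)*(0*(-4) + 82))/10 = -(224 - 357*(0 + 82))/10 = -(224 - 357*82)/10 = -(224 - 29274)/10 = -⅒*(-29050) = 2905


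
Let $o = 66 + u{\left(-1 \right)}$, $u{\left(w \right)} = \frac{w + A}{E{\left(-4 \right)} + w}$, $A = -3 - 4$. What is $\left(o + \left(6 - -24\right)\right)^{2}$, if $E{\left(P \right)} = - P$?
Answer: $\frac{78400}{9} \approx 8711.1$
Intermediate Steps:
$A = -7$ ($A = -3 - 4 = -7$)
$u{\left(w \right)} = \frac{-7 + w}{4 + w}$ ($u{\left(w \right)} = \frac{w - 7}{\left(-1\right) \left(-4\right) + w} = \frac{-7 + w}{4 + w}$)
$o = \frac{190}{3}$ ($o = 66 + \frac{-7 - 1}{4 - 1} = 66 + \frac{1}{3} \left(-8\right) = 66 - \frac{8}{3} = \frac{190}{3} \approx 63.333$)
$\left(o + \left(6 - -24\right)\right)^{2} = \left(\frac{190}{3} + \left(6 - -24\right)\right)^{2} = \left(\frac{190}{3} + \left(6 + 24\right)\right)^{2} = \left(\frac{190}{3} + 30\right)^{2} = \left(\frac{280}{3}\right)^{2} = \frac{78400}{9}$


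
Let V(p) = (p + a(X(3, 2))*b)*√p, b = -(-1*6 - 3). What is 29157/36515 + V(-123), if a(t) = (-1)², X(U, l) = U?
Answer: 29157/36515 - 114*I*√123 ≈ 0.79849 - 1264.3*I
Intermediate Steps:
a(t) = 1
b = 9 (b = -(-6 - 3) = -1*(-9) = 9)
V(p) = √p*(9 + p) (V(p) = (p + 1*9)*√p = (p + 9)*√p = (9 + p)*√p = √p*(9 + p))
29157/36515 + V(-123) = 29157/36515 + √(-123)*(9 - 123) = 29157*(1/36515) + (I*√123)*(-114) = 29157/36515 - 114*I*√123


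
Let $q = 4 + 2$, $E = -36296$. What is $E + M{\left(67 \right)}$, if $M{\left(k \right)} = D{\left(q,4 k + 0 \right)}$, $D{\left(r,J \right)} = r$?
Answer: $-36290$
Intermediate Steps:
$q = 6$
$M{\left(k \right)} = 6$
$E + M{\left(67 \right)} = -36296 + 6 = -36290$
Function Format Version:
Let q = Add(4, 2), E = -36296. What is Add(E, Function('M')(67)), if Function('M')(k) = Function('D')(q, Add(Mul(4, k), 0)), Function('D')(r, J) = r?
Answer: -36290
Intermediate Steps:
q = 6
Function('M')(k) = 6
Add(E, Function('M')(67)) = Add(-36296, 6) = -36290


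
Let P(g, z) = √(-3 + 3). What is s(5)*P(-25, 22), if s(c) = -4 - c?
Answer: 0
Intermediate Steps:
P(g, z) = 0 (P(g, z) = √0 = 0)
s(5)*P(-25, 22) = (-4 - 1*5)*0 = (-4 - 5)*0 = -9*0 = 0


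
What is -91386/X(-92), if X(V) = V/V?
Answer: -91386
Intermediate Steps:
X(V) = 1
-91386/X(-92) = -91386/1 = -91386*1 = -91386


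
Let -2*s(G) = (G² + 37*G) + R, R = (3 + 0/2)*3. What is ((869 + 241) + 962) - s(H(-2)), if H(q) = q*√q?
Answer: 4145/2 - 37*I*√2 ≈ 2072.5 - 52.326*I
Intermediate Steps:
R = 9 (R = (3 + 0*(½))*3 = (3 + 0)*3 = 3*3 = 9)
H(q) = q^(3/2)
s(G) = -9/2 - 37*G/2 - G²/2 (s(G) = -((G² + 37*G) + 9)/2 = -(9 + G² + 37*G)/2 = -9/2 - 37*G/2 - G²/2)
((869 + 241) + 962) - s(H(-2)) = ((869 + 241) + 962) - (-9/2 - (-37)*I*√2 - ((-2)^(3/2))²/2) = (1110 + 962) - (-9/2 - (-37)*I*√2 - (-2*I*√2)²/2) = 2072 - (-9/2 + 37*I*√2 - ½*(-8)) = 2072 - (-9/2 + 37*I*√2 + 4) = 2072 - (-½ + 37*I*√2) = 2072 + (½ - 37*I*√2) = 4145/2 - 37*I*√2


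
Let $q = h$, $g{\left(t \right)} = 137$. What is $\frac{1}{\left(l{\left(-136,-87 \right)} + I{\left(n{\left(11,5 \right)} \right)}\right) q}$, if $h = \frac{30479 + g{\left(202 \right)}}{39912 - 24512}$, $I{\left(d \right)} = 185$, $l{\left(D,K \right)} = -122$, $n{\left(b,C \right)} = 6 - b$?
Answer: $\frac{275}{34443} \approx 0.0079842$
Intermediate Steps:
$h = \frac{3827}{1925}$ ($h = \frac{30479 + 137}{39912 - 24512} = \frac{30616}{15400} = 30616 \cdot \frac{1}{15400} = \frac{3827}{1925} \approx 1.9881$)
$q = \frac{3827}{1925} \approx 1.9881$
$\frac{1}{\left(l{\left(-136,-87 \right)} + I{\left(n{\left(11,5 \right)} \right)}\right) q} = \frac{1}{\left(-122 + 185\right) \frac{3827}{1925}} = \frac{1}{63} \cdot \frac{1925}{3827} = \frac{275}{34443}$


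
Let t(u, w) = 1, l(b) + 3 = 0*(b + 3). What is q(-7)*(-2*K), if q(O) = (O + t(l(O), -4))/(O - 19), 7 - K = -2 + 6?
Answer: -18/13 ≈ -1.3846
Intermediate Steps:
l(b) = -3 (l(b) = -3 + 0*(b + 3) = -3 + 0*(3 + b) = -3 + 0 = -3)
K = 3 (K = 7 - (-2 + 6) = 7 - 1*4 = 7 - 4 = 3)
q(O) = (1 + O)/(-19 + O) (q(O) = (O + 1)/(O - 19) = (1 + O)/(-19 + O))
q(-7)*(-2*K) = ((1 - 7)/(-19 - 7))*(-2*3) = (-6/(-26))*(-6) = -1/26*(-6)*(-6) = (3/13)*(-6) = -18/13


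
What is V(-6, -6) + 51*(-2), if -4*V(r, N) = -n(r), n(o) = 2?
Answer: -203/2 ≈ -101.50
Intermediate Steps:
V(r, N) = ½ (V(r, N) = -(-1)*2/4 = -¼*(-2) = ½)
V(-6, -6) + 51*(-2) = ½ + 51*(-2) = ½ - 102 = -203/2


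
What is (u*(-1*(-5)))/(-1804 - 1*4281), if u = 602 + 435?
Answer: -1037/1217 ≈ -0.85210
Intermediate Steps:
u = 1037
(u*(-1*(-5)))/(-1804 - 1*4281) = (1037*(-1*(-5)))/(-1804 - 1*4281) = (1037*5)/(-1804 - 4281) = 5185/(-6085) = 5185*(-1/6085) = -1037/1217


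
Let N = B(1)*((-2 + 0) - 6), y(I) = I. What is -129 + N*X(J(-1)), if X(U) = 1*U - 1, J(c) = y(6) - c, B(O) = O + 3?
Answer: -321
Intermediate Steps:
B(O) = 3 + O
J(c) = 6 - c
X(U) = -1 + U (X(U) = U - 1 = -1 + U)
N = -32 (N = (3 + 1)*((-2 + 0) - 6) = 4*(-2 - 6) = 4*(-8) = -32)
-129 + N*X(J(-1)) = -129 - 32*(-1 + (6 - 1*(-1))) = -129 - 32*(-1 + (6 + 1)) = -129 - 32*(-1 + 7) = -129 - 32*6 = -129 - 192 = -321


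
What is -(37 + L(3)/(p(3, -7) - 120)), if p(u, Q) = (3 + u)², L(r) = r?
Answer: -1035/28 ≈ -36.964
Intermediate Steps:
-(37 + L(3)/(p(3, -7) - 120)) = -(37 + 3/((3 + 3)² - 120)) = -(37 + 3/(6² - 120)) = -(37 + 3/(36 - 120)) = -(37 + 3/(-84)) = -(37 + 3*(-1/84)) = -(37 - 1/28) = -1*1035/28 = -1035/28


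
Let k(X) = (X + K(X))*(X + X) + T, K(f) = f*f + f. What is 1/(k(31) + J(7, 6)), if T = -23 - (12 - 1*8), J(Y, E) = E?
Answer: 1/63405 ≈ 1.5772e-5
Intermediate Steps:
K(f) = f + f² (K(f) = f² + f = f + f²)
T = -27 (T = -23 - (12 - 8) = -23 - 1*4 = -23 - 4 = -27)
k(X) = -27 + 2*X*(X + X*(1 + X)) (k(X) = (X + X*(1 + X))*(X + X) - 27 = (X + X*(1 + X))*(2*X) - 27 = 2*X*(X + X*(1 + X)) - 27 = -27 + 2*X*(X + X*(1 + X)))
1/(k(31) + J(7, 6)) = 1/((-27 + 2*31³ + 4*31²) + 6) = 1/((-27 + 2*29791 + 4*961) + 6) = 1/((-27 + 59582 + 3844) + 6) = 1/(63399 + 6) = 1/63405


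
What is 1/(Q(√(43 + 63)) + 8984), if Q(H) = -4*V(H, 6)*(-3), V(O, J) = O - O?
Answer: 1/8984 ≈ 0.00011131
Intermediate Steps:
V(O, J) = 0
Q(H) = 0 (Q(H) = -4*0*(-3) = 0*(-3) = 0)
1/(Q(√(43 + 63)) + 8984) = 1/(0 + 8984) = 1/8984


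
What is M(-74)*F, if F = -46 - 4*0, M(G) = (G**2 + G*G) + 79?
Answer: -507426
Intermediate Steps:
M(G) = 79 + 2*G**2 (M(G) = (G**2 + G**2) + 79 = 2*G**2 + 79 = 79 + 2*G**2)
F = -46 (F = -46 + 0 = -46)
M(-74)*F = (79 + 2*(-74)**2)*(-46) = (79 + 2*5476)*(-46) = (79 + 10952)*(-46) = 11031*(-46) = -507426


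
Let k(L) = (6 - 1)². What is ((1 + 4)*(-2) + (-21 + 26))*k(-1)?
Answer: -125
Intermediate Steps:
k(L) = 25 (k(L) = 5² = 25)
((1 + 4)*(-2) + (-21 + 26))*k(-1) = ((1 + 4)*(-2) + (-21 + 26))*25 = (5*(-2) + 5)*25 = (-10 + 5)*25 = -5*25 = -125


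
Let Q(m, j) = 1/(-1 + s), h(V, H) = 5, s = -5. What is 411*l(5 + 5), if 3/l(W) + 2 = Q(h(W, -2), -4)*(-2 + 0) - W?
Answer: -3699/35 ≈ -105.69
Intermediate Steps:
Q(m, j) = -⅙ (Q(m, j) = 1/(-1 - 5) = 1/(-6) = -⅙)
l(W) = 3/(-5/3 - W) (l(W) = 3/(-2 + (-(-2 + 0)/6 - W)) = 3/(-2 + (-⅙*(-2) - W)) = 3/(-2 + (⅓ - W)) = 3/(-5/3 - W))
411*l(5 + 5) = 411*(-9/(5 + 3*(5 + 5))) = 411*(-9/(5 + 3*10)) = 411*(-9/(5 + 30)) = 411*(-9/35) = -3699/35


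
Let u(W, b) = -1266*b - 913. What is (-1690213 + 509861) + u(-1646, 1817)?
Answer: -3481587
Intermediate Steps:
u(W, b) = -913 - 1266*b
(-1690213 + 509861) + u(-1646, 1817) = (-1690213 + 509861) + (-913 - 1266*1817) = -1180352 + (-913 - 2300322) = -1180352 - 2301235 = -3481587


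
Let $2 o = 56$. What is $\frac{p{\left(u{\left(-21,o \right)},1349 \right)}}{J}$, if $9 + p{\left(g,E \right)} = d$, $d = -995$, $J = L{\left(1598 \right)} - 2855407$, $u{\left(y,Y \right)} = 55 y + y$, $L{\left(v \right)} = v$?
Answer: $\frac{1004}{2853809} \approx 0.00035181$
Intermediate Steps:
$o = 28$ ($o = \frac{1}{2} \cdot 56 = 28$)
$u{\left(y,Y \right)} = 56 y$
$J = -2853809$ ($J = 1598 - 2855407 = -2853809$)
$p{\left(g,E \right)} = -1004$ ($p{\left(g,E \right)} = -9 - 995 = -1004$)
$\frac{p{\left(u{\left(-21,o \right)},1349 \right)}}{J} = - \frac{1004}{-2853809} = \left(-1004\right) \left(- \frac{1}{2853809}\right) = \frac{1004}{2853809}$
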